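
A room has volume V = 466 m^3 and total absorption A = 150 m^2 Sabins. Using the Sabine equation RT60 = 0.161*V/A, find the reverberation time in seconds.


RT60 = 0.161 * 466 / 150 = 0.50017 s


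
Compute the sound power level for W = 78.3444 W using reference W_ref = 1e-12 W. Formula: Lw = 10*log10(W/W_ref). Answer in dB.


W / W_ref = 78.3444 / 1e-12 = 7.83444e+13
Lw = 10 * log10(7.83444e+13) = 138.94 dB


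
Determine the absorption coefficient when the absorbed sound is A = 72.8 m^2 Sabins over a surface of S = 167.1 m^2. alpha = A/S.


Absorption coefficient = absorbed power / incident power
alpha = A / S = 72.8 / 167.1 = 0.43567


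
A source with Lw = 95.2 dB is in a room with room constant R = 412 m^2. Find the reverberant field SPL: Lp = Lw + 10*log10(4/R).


4/R = 4/412 = 0.00970874
Lp = 95.2 + 10*log10(0.00970874) = 75.072 dB


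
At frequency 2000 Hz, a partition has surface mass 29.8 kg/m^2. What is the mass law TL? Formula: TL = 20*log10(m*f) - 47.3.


m * f = 29.8 * 2000 = 59600
20*log10(59600) = 95.5049 dB
TL = 95.5049 - 47.3 = 48.205 dB


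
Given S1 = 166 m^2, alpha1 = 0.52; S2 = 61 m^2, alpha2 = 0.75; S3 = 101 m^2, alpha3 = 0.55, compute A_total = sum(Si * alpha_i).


166 * 0.52 = 86.32
61 * 0.75 = 45.75
101 * 0.55 = 55.55
A_total = 86.32 + 45.75 + 55.55 = 187.62 m^2


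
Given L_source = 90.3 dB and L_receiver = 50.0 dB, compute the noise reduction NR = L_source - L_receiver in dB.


NR = L_source - L_receiver (difference between source and receiving room levels)
NR = 90.3 - 50.0 = 40.3 dB


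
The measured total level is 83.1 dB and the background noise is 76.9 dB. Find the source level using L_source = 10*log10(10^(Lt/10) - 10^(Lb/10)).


10^(83.1/10) = 2.04174e+08
10^(76.9/10) = 4.89779e+07
Difference = 2.04174e+08 - 4.89779e+07 = 1.55196e+08
L_source = 10*log10(1.55196e+08) = 81.909 dB


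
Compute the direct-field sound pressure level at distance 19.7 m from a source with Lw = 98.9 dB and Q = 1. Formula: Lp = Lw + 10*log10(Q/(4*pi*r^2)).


4*pi*r^2 = 4*pi*19.7^2 = 4876.88 m^2
Q / (4*pi*r^2) = 1 / 4876.88 = 0.000205049
Lp = 98.9 + 10*log10(0.000205049) = 62.019 dB


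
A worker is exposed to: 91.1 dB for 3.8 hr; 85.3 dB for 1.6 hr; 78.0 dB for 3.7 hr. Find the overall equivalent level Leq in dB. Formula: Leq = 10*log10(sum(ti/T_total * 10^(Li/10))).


T_total = 3.8 + 1.6 + 3.7 = 9.1 hr
(3.8/9.1) * 10^(91.1/10) = 5.3795e+08
(1.6/9.1) * 10^(85.3/10) = 5.9577e+07
(3.7/9.1) * 10^(78.0/10) = 2.56543e+07
Sum = 5.3795e+08 + 5.9577e+07 + 2.56543e+07 = 6.23181e+08
Leq = 10*log10(6.23181e+08) = 87.946 dB


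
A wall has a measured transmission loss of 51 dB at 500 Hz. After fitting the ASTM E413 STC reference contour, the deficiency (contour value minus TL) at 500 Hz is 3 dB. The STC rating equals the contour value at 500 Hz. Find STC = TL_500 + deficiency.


By ASTM E413, STC = value of the fitted reference contour at 500 Hz.
Contour value at 500 Hz = TL_500 + deficiency = 51 + 3 = 54
STC = 54


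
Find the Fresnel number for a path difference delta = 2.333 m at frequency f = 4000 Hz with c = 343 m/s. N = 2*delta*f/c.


N = 2*delta*f/c = 2*delta/lambda, where lambda = c/f
lambda = 343 / 4000 = 0.08575 m
N = 2 * 2.333 / 0.08575 = 54.414


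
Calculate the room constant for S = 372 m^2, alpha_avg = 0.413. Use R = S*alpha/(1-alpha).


R = 372 * 0.413 / (1 - 0.413) = 261.73 m^2


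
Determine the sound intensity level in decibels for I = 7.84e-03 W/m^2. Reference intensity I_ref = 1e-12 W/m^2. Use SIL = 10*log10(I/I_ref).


I / I_ref = 7.84e-03 / 1e-12 = 7.84e+09
SIL = 10 * log10(7.84e+09) = 98.943 dB


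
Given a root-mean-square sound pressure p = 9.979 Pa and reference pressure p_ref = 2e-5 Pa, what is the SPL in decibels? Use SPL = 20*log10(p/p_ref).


p / p_ref = 9.979 / 2e-5 = 498950
SPL = 20 * log10(498950) = 113.96 dB


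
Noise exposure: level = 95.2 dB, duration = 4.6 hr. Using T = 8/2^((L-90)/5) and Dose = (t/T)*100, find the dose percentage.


T_allowed = 8 / 2^((95.2 - 90)/5) = 3.89062 hr
Dose = 4.6 / 3.89062 * 100 = 118.23 %


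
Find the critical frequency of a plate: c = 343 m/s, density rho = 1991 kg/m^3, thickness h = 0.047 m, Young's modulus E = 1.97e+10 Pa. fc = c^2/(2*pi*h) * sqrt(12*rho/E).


12*rho/E = 12*1991/1.97e+10 = 1.21279e-06
sqrt(12*rho/E) = sqrt(1.21279e-06) = 0.00110127
c^2/(2*pi*h) = 343^2/(2*pi*0.047) = 398392
fc = 398392 * 0.00110127 = 438.74 Hz


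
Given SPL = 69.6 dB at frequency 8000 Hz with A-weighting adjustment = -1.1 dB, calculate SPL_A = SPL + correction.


A-weighting table: 8000 Hz -> -1.1 dB correction
SPL_A = SPL + correction = 69.6 + (-1.1) = 68.5 dBA


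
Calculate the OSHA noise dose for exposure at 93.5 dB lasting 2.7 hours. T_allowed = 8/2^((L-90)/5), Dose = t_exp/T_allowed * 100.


T_allowed = 8 / 2^((93.5 - 90)/5) = 4.92458 hr
Dose = 2.7 / 4.92458 * 100 = 54.827 %


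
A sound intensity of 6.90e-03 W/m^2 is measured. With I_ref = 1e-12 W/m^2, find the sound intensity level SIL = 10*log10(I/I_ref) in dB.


I / I_ref = 6.90e-03 / 1e-12 = 6.9e+09
SIL = 10 * log10(6.9e+09) = 98.388 dB


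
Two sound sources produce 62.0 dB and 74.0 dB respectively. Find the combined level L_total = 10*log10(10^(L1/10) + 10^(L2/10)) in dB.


10^(62.0/10) = 1.58489e+06
10^(74.0/10) = 2.51189e+07
Sum = 1.58489e+06 + 2.51189e+07 = 2.67038e+07
L_total = 10*log10(2.67038e+07) = 74.266 dB


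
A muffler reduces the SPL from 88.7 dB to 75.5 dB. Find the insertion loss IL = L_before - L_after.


Insertion loss = SPL without muffler - SPL with muffler
IL = 88.7 - 75.5 = 13.2 dB


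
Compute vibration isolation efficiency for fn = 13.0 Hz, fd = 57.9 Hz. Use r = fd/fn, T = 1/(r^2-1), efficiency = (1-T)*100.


r = 57.9 / 13.0 = 4.45385
r^2 - 1 = 4.45385^2 - 1 = 18.8368
T = 1/18.8368 = 0.0530876
Efficiency = (1 - 0.0530876)*100 = 94.691 %


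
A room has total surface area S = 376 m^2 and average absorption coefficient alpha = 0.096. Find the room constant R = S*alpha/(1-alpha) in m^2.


R = 376 * 0.096 / (1 - 0.096) = 39.929 m^2


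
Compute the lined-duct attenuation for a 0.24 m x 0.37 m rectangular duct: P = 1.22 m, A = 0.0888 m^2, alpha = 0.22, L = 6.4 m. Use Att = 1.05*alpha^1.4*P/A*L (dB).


alpha^1.4 = 0.22^1.4 = 0.120058
Attenuation rate = 1.05 * alpha^1.4 * P / A
= 1.05 * 0.120058 * 1.22 / 0.0888 = 1.73192 dB/m
Total Att = 1.73192 * 6.4 = 11.084 dB


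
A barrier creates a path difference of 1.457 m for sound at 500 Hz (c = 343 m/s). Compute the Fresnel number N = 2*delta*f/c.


N = 2*delta*f/c = 2*delta/lambda, where lambda = c/f
lambda = 343 / 500 = 0.686 m
N = 2 * 1.457 / 0.686 = 4.2478


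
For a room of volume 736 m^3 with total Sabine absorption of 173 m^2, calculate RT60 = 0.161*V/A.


RT60 = 0.161 * 736 / 173 = 0.68495 s


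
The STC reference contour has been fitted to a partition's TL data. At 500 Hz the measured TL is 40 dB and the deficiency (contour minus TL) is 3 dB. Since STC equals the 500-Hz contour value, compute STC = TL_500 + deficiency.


By ASTM E413, STC = value of the fitted reference contour at 500 Hz.
Contour value at 500 Hz = TL_500 + deficiency = 40 + 3 = 43
STC = 43


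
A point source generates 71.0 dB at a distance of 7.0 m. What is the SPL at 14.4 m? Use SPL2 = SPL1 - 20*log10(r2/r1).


r2/r1 = 14.4/7.0 = 2.05714
Correction = 20*log10(2.05714) = 6.26528 dB
SPL2 = 71.0 - 6.26528 = 64.735 dB


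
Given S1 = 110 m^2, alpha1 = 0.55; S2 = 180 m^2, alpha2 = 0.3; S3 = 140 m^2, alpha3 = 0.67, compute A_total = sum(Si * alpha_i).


110 * 0.55 = 60.5
180 * 0.3 = 54
140 * 0.67 = 93.8
A_total = 60.5 + 54 + 93.8 = 208.3 m^2


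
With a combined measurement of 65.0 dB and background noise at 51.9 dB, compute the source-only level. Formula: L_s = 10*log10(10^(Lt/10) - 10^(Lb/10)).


10^(65.0/10) = 3.16228e+06
10^(51.9/10) = 154882
Difference = 3.16228e+06 - 154882 = 3.0074e+06
L_source = 10*log10(3.0074e+06) = 64.782 dB


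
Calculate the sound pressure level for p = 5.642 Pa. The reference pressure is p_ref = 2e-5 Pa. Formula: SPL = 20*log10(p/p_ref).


p / p_ref = 5.642 / 2e-5 = 282100
SPL = 20 * log10(282100) = 109.01 dB


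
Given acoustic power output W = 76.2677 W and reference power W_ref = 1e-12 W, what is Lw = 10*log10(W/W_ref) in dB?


W / W_ref = 76.2677 / 1e-12 = 7.62677e+13
Lw = 10 * log10(7.62677e+13) = 138.82 dB


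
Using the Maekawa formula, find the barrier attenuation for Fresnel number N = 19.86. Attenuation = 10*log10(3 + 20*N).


3 + 20*N = 3 + 20*19.86 = 400.2
Att = 10*log10(400.2) = 26.023 dB


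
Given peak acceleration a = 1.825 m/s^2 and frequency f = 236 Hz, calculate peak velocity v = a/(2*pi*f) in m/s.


omega = 2*pi*f = 2*pi*236 = 1482.83 rad/s
v = a / omega = 1.825 / 1482.83 = 0.0012308 m/s


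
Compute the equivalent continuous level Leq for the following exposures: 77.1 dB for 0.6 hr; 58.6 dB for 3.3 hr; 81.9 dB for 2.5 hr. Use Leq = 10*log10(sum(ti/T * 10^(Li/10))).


T_total = 0.6 + 3.3 + 2.5 = 6.4 hr
(0.6/6.4) * 10^(77.1/10) = 4.80808e+06
(3.3/6.4) * 10^(58.6/10) = 373537
(2.5/6.4) * 10^(81.9/10) = 6.05006e+07
Sum = 4.80808e+06 + 373537 + 6.05006e+07 = 6.56822e+07
Leq = 10*log10(6.56822e+07) = 78.174 dB


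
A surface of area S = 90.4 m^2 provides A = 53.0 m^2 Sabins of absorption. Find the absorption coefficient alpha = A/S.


Absorption coefficient = absorbed power / incident power
alpha = A / S = 53.0 / 90.4 = 0.58628


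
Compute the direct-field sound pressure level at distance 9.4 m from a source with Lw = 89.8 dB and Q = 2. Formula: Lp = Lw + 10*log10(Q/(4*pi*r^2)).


4*pi*r^2 = 4*pi*9.4^2 = 1110.36 m^2
Q / (4*pi*r^2) = 2 / 1110.36 = 0.00180122
Lp = 89.8 + 10*log10(0.00180122) = 62.356 dB


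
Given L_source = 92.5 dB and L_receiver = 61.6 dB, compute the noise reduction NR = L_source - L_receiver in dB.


NR = L_source - L_receiver (difference between source and receiving room levels)
NR = 92.5 - 61.6 = 30.9 dB


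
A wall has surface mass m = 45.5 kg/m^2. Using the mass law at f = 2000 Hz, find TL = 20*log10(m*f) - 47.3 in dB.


m * f = 45.5 * 2000 = 91000
20*log10(91000) = 99.1808 dB
TL = 99.1808 - 47.3 = 51.881 dB


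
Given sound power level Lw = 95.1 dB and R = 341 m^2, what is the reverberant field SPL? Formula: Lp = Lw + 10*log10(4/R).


4/R = 4/341 = 0.0117302
Lp = 95.1 + 10*log10(0.0117302) = 75.793 dB


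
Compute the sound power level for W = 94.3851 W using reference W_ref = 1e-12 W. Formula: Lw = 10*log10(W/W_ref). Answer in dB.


W / W_ref = 94.3851 / 1e-12 = 9.43851e+13
Lw = 10 * log10(9.43851e+13) = 139.75 dB


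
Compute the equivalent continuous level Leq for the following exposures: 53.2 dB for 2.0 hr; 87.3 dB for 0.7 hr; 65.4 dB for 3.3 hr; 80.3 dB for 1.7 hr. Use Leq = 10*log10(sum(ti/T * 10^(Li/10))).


T_total = 2.0 + 0.7 + 3.3 + 1.7 = 7.7 hr
(2.0/7.7) * 10^(53.2/10) = 54267.4
(0.7/7.7) * 10^(87.3/10) = 4.88211e+07
(3.3/7.7) * 10^(65.4/10) = 1.48602e+06
(1.7/7.7) * 10^(80.3/10) = 2.36569e+07
Sum = 54267.4 + 4.88211e+07 + 1.48602e+06 + 2.36569e+07 = 7.40183e+07
Leq = 10*log10(7.40183e+07) = 78.693 dB


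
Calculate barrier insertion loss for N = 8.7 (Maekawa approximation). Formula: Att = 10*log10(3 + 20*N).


3 + 20*N = 3 + 20*8.7 = 177
Att = 10*log10(177) = 22.48 dB


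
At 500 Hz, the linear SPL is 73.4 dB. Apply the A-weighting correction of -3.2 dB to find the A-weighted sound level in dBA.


A-weighting table: 500 Hz -> -3.2 dB correction
SPL_A = SPL + correction = 73.4 + (-3.2) = 70.2 dBA


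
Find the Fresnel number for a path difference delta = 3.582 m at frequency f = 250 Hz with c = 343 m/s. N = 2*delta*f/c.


N = 2*delta*f/c = 2*delta/lambda, where lambda = c/f
lambda = 343 / 250 = 1.372 m
N = 2 * 3.582 / 1.372 = 5.2216


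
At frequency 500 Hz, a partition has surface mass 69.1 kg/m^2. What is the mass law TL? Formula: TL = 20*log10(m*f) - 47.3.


m * f = 69.1 * 500 = 34550
20*log10(34550) = 90.769 dB
TL = 90.769 - 47.3 = 43.469 dB


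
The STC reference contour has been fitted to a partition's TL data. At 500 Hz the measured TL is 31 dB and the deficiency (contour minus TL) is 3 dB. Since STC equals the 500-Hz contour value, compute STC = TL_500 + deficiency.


By ASTM E413, STC = value of the fitted reference contour at 500 Hz.
Contour value at 500 Hz = TL_500 + deficiency = 31 + 3 = 34
STC = 34


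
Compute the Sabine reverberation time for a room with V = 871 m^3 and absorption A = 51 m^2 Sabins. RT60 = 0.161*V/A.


RT60 = 0.161 * 871 / 51 = 2.7496 s


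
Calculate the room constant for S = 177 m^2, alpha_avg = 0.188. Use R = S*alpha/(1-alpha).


R = 177 * 0.188 / (1 - 0.188) = 40.98 m^2


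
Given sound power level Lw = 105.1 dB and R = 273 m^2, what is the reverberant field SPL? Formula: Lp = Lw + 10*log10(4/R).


4/R = 4/273 = 0.014652
Lp = 105.1 + 10*log10(0.014652) = 86.759 dB


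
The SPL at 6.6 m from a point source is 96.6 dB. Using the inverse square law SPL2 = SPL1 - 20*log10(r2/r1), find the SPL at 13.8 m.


r2/r1 = 13.8/6.6 = 2.09091
Correction = 20*log10(2.09091) = 6.40671 dB
SPL2 = 96.6 - 6.40671 = 90.193 dB


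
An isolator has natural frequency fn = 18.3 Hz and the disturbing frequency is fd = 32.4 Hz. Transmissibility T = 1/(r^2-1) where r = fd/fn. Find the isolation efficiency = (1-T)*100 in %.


r = 32.4 / 18.3 = 1.77049
r^2 - 1 = 1.77049^2 - 1 = 2.13463
T = 1/2.13463 = 0.468465
Efficiency = (1 - 0.468465)*100 = 53.154 %


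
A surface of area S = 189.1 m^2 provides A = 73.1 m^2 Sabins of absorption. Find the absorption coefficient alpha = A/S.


Absorption coefficient = absorbed power / incident power
alpha = A / S = 73.1 / 189.1 = 0.38657


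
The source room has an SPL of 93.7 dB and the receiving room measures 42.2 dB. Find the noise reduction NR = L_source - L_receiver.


NR = L_source - L_receiver (difference between source and receiving room levels)
NR = 93.7 - 42.2 = 51.5 dB


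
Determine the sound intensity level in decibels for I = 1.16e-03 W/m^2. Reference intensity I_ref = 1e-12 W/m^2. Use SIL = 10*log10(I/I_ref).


I / I_ref = 1.16e-03 / 1e-12 = 1.16e+09
SIL = 10 * log10(1.16e+09) = 90.645 dB


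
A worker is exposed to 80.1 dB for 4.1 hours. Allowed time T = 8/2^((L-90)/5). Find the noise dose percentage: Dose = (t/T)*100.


T_allowed = 8 / 2^((80.1 - 90)/5) = 31.5594 hr
Dose = 4.1 / 31.5594 * 100 = 12.991 %


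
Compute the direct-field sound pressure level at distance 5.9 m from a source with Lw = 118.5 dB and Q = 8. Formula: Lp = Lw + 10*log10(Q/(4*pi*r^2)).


4*pi*r^2 = 4*pi*5.9^2 = 437.435 m^2
Q / (4*pi*r^2) = 8 / 437.435 = 0.0182884
Lp = 118.5 + 10*log10(0.0182884) = 101.12 dB


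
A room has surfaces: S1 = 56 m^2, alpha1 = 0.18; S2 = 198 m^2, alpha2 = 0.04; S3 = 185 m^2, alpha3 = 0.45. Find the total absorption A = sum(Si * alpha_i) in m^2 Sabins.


56 * 0.18 = 10.08
198 * 0.04 = 7.92
185 * 0.45 = 83.25
A_total = 10.08 + 7.92 + 83.25 = 101.25 m^2


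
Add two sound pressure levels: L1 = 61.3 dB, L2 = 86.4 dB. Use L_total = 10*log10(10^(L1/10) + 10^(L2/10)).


10^(61.3/10) = 1.34896e+06
10^(86.4/10) = 4.36516e+08
Sum = 1.34896e+06 + 4.36516e+08 = 4.37865e+08
L_total = 10*log10(4.37865e+08) = 86.413 dB


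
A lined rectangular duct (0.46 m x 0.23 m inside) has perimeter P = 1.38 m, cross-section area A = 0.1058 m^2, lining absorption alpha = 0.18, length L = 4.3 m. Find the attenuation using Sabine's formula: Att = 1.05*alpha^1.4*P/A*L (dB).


alpha^1.4 = 0.18^1.4 = 0.0906529
Attenuation rate = 1.05 * alpha^1.4 * P / A
= 1.05 * 0.0906529 * 1.38 / 0.1058 = 1.24155 dB/m
Total Att = 1.24155 * 4.3 = 5.3387 dB


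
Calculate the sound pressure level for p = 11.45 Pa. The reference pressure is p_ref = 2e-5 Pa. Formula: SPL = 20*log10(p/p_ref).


p / p_ref = 11.45 / 2e-5 = 572500
SPL = 20 * log10(572500) = 115.16 dB


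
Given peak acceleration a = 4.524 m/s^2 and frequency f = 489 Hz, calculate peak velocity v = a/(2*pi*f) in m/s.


omega = 2*pi*f = 2*pi*489 = 3072.48 rad/s
v = a / omega = 4.524 / 3072.48 = 0.0014724 m/s


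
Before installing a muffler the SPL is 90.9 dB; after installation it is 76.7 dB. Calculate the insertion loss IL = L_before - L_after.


Insertion loss = SPL without muffler - SPL with muffler
IL = 90.9 - 76.7 = 14.2 dB


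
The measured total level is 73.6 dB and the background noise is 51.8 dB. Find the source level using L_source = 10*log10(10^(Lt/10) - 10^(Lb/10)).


10^(73.6/10) = 2.29087e+07
10^(51.8/10) = 151356
Difference = 2.29087e+07 - 151356 = 2.27573e+07
L_source = 10*log10(2.27573e+07) = 73.571 dB


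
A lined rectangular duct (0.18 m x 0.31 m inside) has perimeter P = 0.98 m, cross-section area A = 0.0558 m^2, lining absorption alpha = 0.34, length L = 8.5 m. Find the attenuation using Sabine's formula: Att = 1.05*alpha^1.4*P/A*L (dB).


alpha^1.4 = 0.34^1.4 = 0.220836
Attenuation rate = 1.05 * alpha^1.4 * P / A
= 1.05 * 0.220836 * 0.98 / 0.0558 = 4.07241 dB/m
Total Att = 4.07241 * 8.5 = 34.615 dB


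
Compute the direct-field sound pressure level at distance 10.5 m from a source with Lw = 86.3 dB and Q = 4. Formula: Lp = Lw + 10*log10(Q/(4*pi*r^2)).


4*pi*r^2 = 4*pi*10.5^2 = 1385.44 m^2
Q / (4*pi*r^2) = 4 / 1385.44 = 0.00288717
Lp = 86.3 + 10*log10(0.00288717) = 60.905 dB


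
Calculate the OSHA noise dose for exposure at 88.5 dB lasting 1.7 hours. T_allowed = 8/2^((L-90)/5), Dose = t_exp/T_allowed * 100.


T_allowed = 8 / 2^((88.5 - 90)/5) = 9.84916 hr
Dose = 1.7 / 9.84916 * 100 = 17.26 %


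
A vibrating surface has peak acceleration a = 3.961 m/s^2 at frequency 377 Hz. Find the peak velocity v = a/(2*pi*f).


omega = 2*pi*f = 2*pi*377 = 2368.76 rad/s
v = a / omega = 3.961 / 2368.76 = 0.0016722 m/s


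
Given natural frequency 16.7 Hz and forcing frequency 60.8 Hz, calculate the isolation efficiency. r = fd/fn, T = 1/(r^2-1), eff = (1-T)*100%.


r = 60.8 / 16.7 = 3.64072
r^2 - 1 = 3.64072^2 - 1 = 12.2548
T = 1/12.2548 = 0.0816007
Efficiency = (1 - 0.0816007)*100 = 91.84 %


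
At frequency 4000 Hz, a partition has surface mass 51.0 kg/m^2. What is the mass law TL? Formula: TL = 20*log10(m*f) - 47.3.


m * f = 51.0 * 4000 = 204000
20*log10(204000) = 106.193 dB
TL = 106.193 - 47.3 = 58.893 dB


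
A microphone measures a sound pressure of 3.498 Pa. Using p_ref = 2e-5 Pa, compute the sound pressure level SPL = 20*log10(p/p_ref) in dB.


p / p_ref = 3.498 / 2e-5 = 174900
SPL = 20 * log10(174900) = 104.86 dB


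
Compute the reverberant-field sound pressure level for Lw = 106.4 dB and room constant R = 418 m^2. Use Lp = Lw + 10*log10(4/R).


4/R = 4/418 = 0.00956938
Lp = 106.4 + 10*log10(0.00956938) = 86.209 dB


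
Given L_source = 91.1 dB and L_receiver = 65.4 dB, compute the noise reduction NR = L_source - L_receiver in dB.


NR = L_source - L_receiver (difference between source and receiving room levels)
NR = 91.1 - 65.4 = 25.7 dB


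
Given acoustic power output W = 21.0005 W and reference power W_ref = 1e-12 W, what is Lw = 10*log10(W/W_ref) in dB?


W / W_ref = 21.0005 / 1e-12 = 2.10005e+13
Lw = 10 * log10(2.10005e+13) = 133.22 dB


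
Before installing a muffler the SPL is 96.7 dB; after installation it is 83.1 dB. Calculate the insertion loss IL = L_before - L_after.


Insertion loss = SPL without muffler - SPL with muffler
IL = 96.7 - 83.1 = 13.6 dB


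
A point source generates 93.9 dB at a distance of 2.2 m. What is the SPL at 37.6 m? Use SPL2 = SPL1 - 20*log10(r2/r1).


r2/r1 = 37.6/2.2 = 17.0909
Correction = 20*log10(17.0909) = 24.6553 dB
SPL2 = 93.9 - 24.6553 = 69.245 dB


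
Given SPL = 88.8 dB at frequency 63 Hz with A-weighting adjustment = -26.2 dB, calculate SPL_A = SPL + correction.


A-weighting table: 63 Hz -> -26.2 dB correction
SPL_A = SPL + correction = 88.8 + (-26.2) = 62.6 dBA


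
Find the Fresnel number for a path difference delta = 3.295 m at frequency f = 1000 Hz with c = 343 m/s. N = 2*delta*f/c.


N = 2*delta*f/c = 2*delta/lambda, where lambda = c/f
lambda = 343 / 1000 = 0.343 m
N = 2 * 3.295 / 0.343 = 19.213


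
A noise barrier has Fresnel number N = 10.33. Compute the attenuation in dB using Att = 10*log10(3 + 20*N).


3 + 20*N = 3 + 20*10.33 = 209.6
Att = 10*log10(209.6) = 23.214 dB


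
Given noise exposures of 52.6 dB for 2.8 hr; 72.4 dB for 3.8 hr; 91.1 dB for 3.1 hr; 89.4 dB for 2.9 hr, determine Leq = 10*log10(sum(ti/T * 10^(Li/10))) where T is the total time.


T_total = 2.8 + 3.8 + 3.1 + 2.9 = 12.6 hr
(2.8/12.6) * 10^(52.6/10) = 40437.8
(3.8/12.6) * 10^(72.4/10) = 5.24099e+06
(3.1/12.6) * 10^(91.1/10) = 3.1695e+08
(2.9/12.6) * 10^(89.4/10) = 2.0046e+08
Sum = 40437.8 + 5.24099e+06 + 3.1695e+08 + 2.0046e+08 = 5.22691e+08
Leq = 10*log10(5.22691e+08) = 87.182 dB


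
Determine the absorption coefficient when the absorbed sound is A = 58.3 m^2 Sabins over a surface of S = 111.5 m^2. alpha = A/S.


Absorption coefficient = absorbed power / incident power
alpha = A / S = 58.3 / 111.5 = 0.52287


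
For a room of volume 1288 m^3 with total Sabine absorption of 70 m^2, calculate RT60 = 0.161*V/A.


RT60 = 0.161 * 1288 / 70 = 2.9624 s


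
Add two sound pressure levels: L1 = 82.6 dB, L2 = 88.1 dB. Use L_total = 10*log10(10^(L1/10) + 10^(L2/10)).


10^(82.6/10) = 1.8197e+08
10^(88.1/10) = 6.45654e+08
Sum = 1.8197e+08 + 6.45654e+08 = 8.27624e+08
L_total = 10*log10(8.27624e+08) = 89.178 dB


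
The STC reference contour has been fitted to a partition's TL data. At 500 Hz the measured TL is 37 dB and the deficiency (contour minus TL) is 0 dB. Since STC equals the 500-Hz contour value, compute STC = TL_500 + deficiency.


By ASTM E413, STC = value of the fitted reference contour at 500 Hz.
Contour value at 500 Hz = TL_500 + deficiency = 37 + 0 = 37
STC = 37


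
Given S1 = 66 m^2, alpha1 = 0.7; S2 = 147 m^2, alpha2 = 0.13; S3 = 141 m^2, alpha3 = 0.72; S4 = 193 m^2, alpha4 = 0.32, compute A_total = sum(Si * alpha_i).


66 * 0.7 = 46.2
147 * 0.13 = 19.11
141 * 0.72 = 101.52
193 * 0.32 = 61.76
A_total = 46.2 + 19.11 + 101.52 + 61.76 = 228.59 m^2


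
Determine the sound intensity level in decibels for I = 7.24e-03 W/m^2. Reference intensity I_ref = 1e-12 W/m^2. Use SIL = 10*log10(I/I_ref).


I / I_ref = 7.24e-03 / 1e-12 = 7.24e+09
SIL = 10 * log10(7.24e+09) = 98.597 dB


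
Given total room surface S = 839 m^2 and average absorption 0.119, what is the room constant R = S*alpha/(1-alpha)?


R = 839 * 0.119 / (1 - 0.119) = 113.33 m^2


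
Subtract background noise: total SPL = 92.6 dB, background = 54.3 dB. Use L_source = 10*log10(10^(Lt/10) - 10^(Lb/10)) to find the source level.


10^(92.6/10) = 1.8197e+09
10^(54.3/10) = 269153
Difference = 1.8197e+09 - 269153 = 1.81943e+09
L_source = 10*log10(1.81943e+09) = 92.599 dB


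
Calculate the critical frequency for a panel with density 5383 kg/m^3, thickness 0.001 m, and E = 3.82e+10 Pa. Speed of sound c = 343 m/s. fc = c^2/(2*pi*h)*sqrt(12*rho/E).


12*rho/E = 12*5383/3.82e+10 = 1.69099e-06
sqrt(12*rho/E) = sqrt(1.69099e-06) = 0.00130038
c^2/(2*pi*h) = 343^2/(2*pi*0.001) = 1.87244e+07
fc = 1.87244e+07 * 0.00130038 = 24349 Hz


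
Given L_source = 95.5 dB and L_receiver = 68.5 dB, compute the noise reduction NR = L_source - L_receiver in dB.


NR = L_source - L_receiver (difference between source and receiving room levels)
NR = 95.5 - 68.5 = 27 dB


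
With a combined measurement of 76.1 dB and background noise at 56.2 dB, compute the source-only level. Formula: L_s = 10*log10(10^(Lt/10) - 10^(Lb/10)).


10^(76.1/10) = 4.0738e+07
10^(56.2/10) = 416869
Difference = 4.0738e+07 - 416869 = 4.03211e+07
L_source = 10*log10(4.03211e+07) = 76.055 dB


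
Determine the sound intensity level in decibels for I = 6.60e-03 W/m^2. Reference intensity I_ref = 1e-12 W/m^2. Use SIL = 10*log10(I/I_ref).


I / I_ref = 6.60e-03 / 1e-12 = 6.6e+09
SIL = 10 * log10(6.6e+09) = 98.195 dB


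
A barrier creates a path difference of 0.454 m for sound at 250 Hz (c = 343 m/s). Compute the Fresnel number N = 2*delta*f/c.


N = 2*delta*f/c = 2*delta/lambda, where lambda = c/f
lambda = 343 / 250 = 1.372 m
N = 2 * 0.454 / 1.372 = 0.66181


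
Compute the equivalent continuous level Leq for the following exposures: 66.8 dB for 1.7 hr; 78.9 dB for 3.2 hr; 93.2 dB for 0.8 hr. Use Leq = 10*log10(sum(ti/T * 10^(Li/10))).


T_total = 1.7 + 3.2 + 0.8 = 5.7 hr
(1.7/5.7) * 10^(66.8/10) = 1.42749e+06
(3.2/5.7) * 10^(78.9/10) = 4.35788e+07
(0.8/5.7) * 10^(93.2/10) = 2.93235e+08
Sum = 1.42749e+06 + 4.35788e+07 + 2.93235e+08 = 3.38241e+08
Leq = 10*log10(3.38241e+08) = 85.292 dB


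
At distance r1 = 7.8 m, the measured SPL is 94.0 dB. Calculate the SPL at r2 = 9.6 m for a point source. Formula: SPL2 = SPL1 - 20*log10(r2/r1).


r2/r1 = 9.6/7.8 = 1.23077
Correction = 20*log10(1.23077) = 1.80354 dB
SPL2 = 94.0 - 1.80354 = 92.196 dB


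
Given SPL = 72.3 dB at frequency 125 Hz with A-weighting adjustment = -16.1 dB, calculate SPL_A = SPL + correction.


A-weighting table: 125 Hz -> -16.1 dB correction
SPL_A = SPL + correction = 72.3 + (-16.1) = 56.2 dBA


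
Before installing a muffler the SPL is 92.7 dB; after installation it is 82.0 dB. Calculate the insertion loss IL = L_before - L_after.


Insertion loss = SPL without muffler - SPL with muffler
IL = 92.7 - 82.0 = 10.7 dB


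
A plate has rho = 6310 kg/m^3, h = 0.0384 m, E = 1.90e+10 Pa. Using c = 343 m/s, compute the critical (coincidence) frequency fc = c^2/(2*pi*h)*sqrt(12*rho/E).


12*rho/E = 12*6310/1.90e+10 = 3.98526e-06
sqrt(12*rho/E) = sqrt(3.98526e-06) = 0.00199631
c^2/(2*pi*h) = 343^2/(2*pi*0.0384) = 487615
fc = 487615 * 0.00199631 = 973.43 Hz


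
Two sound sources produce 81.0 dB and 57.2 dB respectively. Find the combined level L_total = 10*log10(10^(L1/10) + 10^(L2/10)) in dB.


10^(81.0/10) = 1.25893e+08
10^(57.2/10) = 524807
Sum = 1.25893e+08 + 524807 = 1.26418e+08
L_total = 10*log10(1.26418e+08) = 81.018 dB


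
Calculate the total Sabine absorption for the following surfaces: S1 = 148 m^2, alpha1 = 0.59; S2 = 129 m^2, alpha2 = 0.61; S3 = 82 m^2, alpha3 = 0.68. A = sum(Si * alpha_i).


148 * 0.59 = 87.32
129 * 0.61 = 78.69
82 * 0.68 = 55.76
A_total = 87.32 + 78.69 + 55.76 = 221.77 m^2


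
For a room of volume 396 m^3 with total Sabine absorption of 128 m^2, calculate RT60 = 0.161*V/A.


RT60 = 0.161 * 396 / 128 = 0.49809 s


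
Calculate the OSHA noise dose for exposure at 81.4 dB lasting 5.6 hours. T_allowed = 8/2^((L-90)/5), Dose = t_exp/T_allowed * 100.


T_allowed = 8 / 2^((81.4 - 90)/5) = 26.3549 hr
Dose = 5.6 / 26.3549 * 100 = 21.248 %


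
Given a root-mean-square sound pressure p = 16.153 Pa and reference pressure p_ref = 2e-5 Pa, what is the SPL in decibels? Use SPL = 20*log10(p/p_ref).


p / p_ref = 16.153 / 2e-5 = 807650
SPL = 20 * log10(807650) = 118.14 dB


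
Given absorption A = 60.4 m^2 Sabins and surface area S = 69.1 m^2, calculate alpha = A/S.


Absorption coefficient = absorbed power / incident power
alpha = A / S = 60.4 / 69.1 = 0.8741


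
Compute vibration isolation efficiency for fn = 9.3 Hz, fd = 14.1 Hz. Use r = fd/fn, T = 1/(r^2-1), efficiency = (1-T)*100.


r = 14.1 / 9.3 = 1.51613
r^2 - 1 = 1.51613^2 - 1 = 1.29865
T = 1/1.29865 = 0.77003
Efficiency = (1 - 0.77003)*100 = 22.997 %


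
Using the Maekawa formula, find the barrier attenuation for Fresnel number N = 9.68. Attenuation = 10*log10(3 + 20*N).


3 + 20*N = 3 + 20*9.68 = 196.6
Att = 10*log10(196.6) = 22.936 dB


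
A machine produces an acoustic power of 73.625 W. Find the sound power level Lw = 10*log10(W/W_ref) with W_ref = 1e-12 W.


W / W_ref = 73.625 / 1e-12 = 7.3625e+13
Lw = 10 * log10(7.3625e+13) = 138.67 dB


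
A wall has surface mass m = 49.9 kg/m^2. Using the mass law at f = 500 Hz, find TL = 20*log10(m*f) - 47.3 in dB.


m * f = 49.9 * 500 = 24950
20*log10(24950) = 87.9414 dB
TL = 87.9414 - 47.3 = 40.641 dB


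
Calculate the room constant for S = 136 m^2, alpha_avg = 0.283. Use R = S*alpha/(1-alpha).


R = 136 * 0.283 / (1 - 0.283) = 53.679 m^2


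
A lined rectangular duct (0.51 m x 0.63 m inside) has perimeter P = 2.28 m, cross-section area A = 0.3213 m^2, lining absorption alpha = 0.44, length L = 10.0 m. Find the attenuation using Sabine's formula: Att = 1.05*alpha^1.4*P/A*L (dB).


alpha^1.4 = 0.44^1.4 = 0.316835
Attenuation rate = 1.05 * alpha^1.4 * P / A
= 1.05 * 0.316835 * 2.28 / 0.3213 = 2.36073 dB/m
Total Att = 2.36073 * 10.0 = 23.607 dB


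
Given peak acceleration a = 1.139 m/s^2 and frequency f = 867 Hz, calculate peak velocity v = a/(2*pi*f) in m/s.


omega = 2*pi*f = 2*pi*867 = 5447.52 rad/s
v = a / omega = 1.139 / 5447.52 = 0.00020909 m/s


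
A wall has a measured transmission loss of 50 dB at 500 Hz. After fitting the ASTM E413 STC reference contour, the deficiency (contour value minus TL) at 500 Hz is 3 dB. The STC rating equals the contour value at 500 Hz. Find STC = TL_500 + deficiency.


By ASTM E413, STC = value of the fitted reference contour at 500 Hz.
Contour value at 500 Hz = TL_500 + deficiency = 50 + 3 = 53
STC = 53


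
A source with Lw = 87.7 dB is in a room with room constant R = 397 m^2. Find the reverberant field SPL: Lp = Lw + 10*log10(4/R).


4/R = 4/397 = 0.0100756
Lp = 87.7 + 10*log10(0.0100756) = 67.733 dB


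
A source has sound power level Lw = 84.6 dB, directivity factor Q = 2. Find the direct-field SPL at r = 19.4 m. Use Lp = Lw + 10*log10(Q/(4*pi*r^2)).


4*pi*r^2 = 4*pi*19.4^2 = 4729.48 m^2
Q / (4*pi*r^2) = 2 / 4729.48 = 0.000422879
Lp = 84.6 + 10*log10(0.000422879) = 50.862 dB


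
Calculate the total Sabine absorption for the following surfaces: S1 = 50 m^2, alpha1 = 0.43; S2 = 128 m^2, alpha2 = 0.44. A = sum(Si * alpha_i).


50 * 0.43 = 21.5
128 * 0.44 = 56.32
A_total = 21.5 + 56.32 = 77.82 m^2


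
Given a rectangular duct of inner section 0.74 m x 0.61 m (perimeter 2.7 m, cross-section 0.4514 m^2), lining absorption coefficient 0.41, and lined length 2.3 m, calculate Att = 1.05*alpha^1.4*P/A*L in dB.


alpha^1.4 = 0.41^1.4 = 0.28701
Attenuation rate = 1.05 * alpha^1.4 * P / A
= 1.05 * 0.28701 * 2.7 / 0.4514 = 1.80256 dB/m
Total Att = 1.80256 * 2.3 = 4.1459 dB


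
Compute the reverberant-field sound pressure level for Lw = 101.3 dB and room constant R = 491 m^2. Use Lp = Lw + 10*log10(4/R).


4/R = 4/491 = 0.00814664
Lp = 101.3 + 10*log10(0.00814664) = 80.41 dB


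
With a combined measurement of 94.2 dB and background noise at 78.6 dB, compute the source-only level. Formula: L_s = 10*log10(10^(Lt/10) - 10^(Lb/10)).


10^(94.2/10) = 2.63027e+09
10^(78.6/10) = 7.24436e+07
Difference = 2.63027e+09 - 7.24436e+07 = 2.55783e+09
L_source = 10*log10(2.55783e+09) = 94.079 dB


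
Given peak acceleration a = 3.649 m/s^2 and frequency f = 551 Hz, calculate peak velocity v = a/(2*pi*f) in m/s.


omega = 2*pi*f = 2*pi*551 = 3462.04 rad/s
v = a / omega = 3.649 / 3462.04 = 0.001054 m/s


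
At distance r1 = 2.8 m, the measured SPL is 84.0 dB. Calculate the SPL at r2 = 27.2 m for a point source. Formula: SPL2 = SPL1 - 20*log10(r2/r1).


r2/r1 = 27.2/2.8 = 9.71429
Correction = 20*log10(9.71429) = 19.7482 dB
SPL2 = 84.0 - 19.7482 = 64.252 dB


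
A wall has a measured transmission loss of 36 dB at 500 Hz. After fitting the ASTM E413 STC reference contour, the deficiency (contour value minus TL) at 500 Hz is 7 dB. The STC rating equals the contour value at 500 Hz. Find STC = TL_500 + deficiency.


By ASTM E413, STC = value of the fitted reference contour at 500 Hz.
Contour value at 500 Hz = TL_500 + deficiency = 36 + 7 = 43
STC = 43


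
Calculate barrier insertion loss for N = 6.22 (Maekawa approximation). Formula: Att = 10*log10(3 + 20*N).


3 + 20*N = 3 + 20*6.22 = 127.4
Att = 10*log10(127.4) = 21.052 dB


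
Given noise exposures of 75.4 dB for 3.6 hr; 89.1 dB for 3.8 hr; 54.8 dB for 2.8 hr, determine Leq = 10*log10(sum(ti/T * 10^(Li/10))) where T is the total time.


T_total = 3.6 + 3.8 + 2.8 = 10.2 hr
(3.6/10.2) * 10^(75.4/10) = 1.22378e+07
(3.8/10.2) * 10^(89.1/10) = 3.02819e+08
(2.8/10.2) * 10^(54.8/10) = 82900.6
Sum = 1.22378e+07 + 3.02819e+08 + 82900.6 = 3.1514e+08
Leq = 10*log10(3.1514e+08) = 84.985 dB


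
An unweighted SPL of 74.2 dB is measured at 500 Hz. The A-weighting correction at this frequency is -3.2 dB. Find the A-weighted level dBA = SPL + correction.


A-weighting table: 500 Hz -> -3.2 dB correction
SPL_A = SPL + correction = 74.2 + (-3.2) = 71 dBA


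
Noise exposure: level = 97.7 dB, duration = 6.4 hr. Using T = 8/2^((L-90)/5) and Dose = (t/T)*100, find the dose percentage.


T_allowed = 8 / 2^((97.7 - 90)/5) = 2.75108 hr
Dose = 6.4 / 2.75108 * 100 = 232.64 %


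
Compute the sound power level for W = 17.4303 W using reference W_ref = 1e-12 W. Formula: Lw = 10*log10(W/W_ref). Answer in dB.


W / W_ref = 17.4303 / 1e-12 = 1.74303e+13
Lw = 10 * log10(1.74303e+13) = 132.41 dB


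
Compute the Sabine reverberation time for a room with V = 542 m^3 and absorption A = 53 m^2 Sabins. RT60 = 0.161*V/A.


RT60 = 0.161 * 542 / 53 = 1.6465 s


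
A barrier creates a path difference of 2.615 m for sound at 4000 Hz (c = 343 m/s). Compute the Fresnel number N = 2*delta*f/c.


N = 2*delta*f/c = 2*delta/lambda, where lambda = c/f
lambda = 343 / 4000 = 0.08575 m
N = 2 * 2.615 / 0.08575 = 60.991


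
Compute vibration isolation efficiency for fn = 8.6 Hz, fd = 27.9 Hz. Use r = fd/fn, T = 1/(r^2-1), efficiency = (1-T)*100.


r = 27.9 / 8.6 = 3.24419
r^2 - 1 = 3.24419^2 - 1 = 9.52477
T = 1/9.52477 = 0.104989
Efficiency = (1 - 0.104989)*100 = 89.501 %


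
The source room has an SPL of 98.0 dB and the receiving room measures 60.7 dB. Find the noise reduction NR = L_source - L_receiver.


NR = L_source - L_receiver (difference between source and receiving room levels)
NR = 98.0 - 60.7 = 37.3 dB


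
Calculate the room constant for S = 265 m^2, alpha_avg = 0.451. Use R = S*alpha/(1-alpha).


R = 265 * 0.451 / (1 - 0.451) = 217.7 m^2


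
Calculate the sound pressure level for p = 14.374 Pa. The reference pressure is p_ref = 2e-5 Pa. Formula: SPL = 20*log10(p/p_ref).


p / p_ref = 14.374 / 2e-5 = 718700
SPL = 20 * log10(718700) = 117.13 dB


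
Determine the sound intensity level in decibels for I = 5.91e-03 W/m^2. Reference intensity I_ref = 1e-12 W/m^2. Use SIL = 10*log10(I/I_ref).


I / I_ref = 5.91e-03 / 1e-12 = 5.91e+09
SIL = 10 * log10(5.91e+09) = 97.716 dB


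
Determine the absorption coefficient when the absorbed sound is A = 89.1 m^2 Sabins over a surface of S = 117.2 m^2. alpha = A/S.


Absorption coefficient = absorbed power / incident power
alpha = A / S = 89.1 / 117.2 = 0.76024


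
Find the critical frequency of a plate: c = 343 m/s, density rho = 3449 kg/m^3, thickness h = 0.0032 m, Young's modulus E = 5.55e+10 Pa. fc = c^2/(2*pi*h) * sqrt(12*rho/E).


12*rho/E = 12*3449/5.55e+10 = 7.4573e-07
sqrt(12*rho/E) = sqrt(7.4573e-07) = 0.000863557
c^2/(2*pi*h) = 343^2/(2*pi*0.0032) = 5.85138e+06
fc = 5.85138e+06 * 0.000863557 = 5053 Hz


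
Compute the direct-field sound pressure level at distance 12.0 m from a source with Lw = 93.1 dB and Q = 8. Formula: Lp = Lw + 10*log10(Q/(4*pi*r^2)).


4*pi*r^2 = 4*pi*12.0^2 = 1809.56 m^2
Q / (4*pi*r^2) = 8 / 1809.56 = 0.00442096
Lp = 93.1 + 10*log10(0.00442096) = 69.555 dB


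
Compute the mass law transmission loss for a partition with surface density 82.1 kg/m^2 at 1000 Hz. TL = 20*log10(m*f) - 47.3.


m * f = 82.1 * 1000 = 82100
20*log10(82100) = 98.2869 dB
TL = 98.2869 - 47.3 = 50.987 dB


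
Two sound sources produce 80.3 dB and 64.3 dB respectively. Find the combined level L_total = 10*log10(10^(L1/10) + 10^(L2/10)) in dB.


10^(80.3/10) = 1.07152e+08
10^(64.3/10) = 2.69153e+06
Sum = 1.07152e+08 + 2.69153e+06 = 1.09844e+08
L_total = 10*log10(1.09844e+08) = 80.408 dB


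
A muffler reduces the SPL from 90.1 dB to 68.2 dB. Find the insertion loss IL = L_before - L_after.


Insertion loss = SPL without muffler - SPL with muffler
IL = 90.1 - 68.2 = 21.9 dB


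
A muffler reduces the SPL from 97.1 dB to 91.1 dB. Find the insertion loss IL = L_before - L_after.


Insertion loss = SPL without muffler - SPL with muffler
IL = 97.1 - 91.1 = 6 dB


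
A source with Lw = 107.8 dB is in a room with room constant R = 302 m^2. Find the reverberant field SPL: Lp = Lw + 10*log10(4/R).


4/R = 4/302 = 0.013245
Lp = 107.8 + 10*log10(0.013245) = 89.021 dB


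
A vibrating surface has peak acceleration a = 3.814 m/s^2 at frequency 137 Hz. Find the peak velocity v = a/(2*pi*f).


omega = 2*pi*f = 2*pi*137 = 860.796 rad/s
v = a / omega = 3.814 / 860.796 = 0.0044308 m/s


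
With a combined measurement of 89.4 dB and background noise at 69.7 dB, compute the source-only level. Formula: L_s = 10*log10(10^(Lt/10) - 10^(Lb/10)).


10^(89.4/10) = 8.70964e+08
10^(69.7/10) = 9.33254e+06
Difference = 8.70964e+08 - 9.33254e+06 = 8.61631e+08
L_source = 10*log10(8.61631e+08) = 89.353 dB


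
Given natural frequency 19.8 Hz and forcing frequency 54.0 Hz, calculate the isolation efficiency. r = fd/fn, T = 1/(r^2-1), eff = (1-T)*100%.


r = 54.0 / 19.8 = 2.72727
r^2 - 1 = 2.72727^2 - 1 = 6.438
T = 1/6.438 = 0.155328
Efficiency = (1 - 0.155328)*100 = 84.467 %


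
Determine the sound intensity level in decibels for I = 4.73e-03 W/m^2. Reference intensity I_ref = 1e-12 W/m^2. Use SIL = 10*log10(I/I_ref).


I / I_ref = 4.73e-03 / 1e-12 = 4.73e+09
SIL = 10 * log10(4.73e+09) = 96.749 dB


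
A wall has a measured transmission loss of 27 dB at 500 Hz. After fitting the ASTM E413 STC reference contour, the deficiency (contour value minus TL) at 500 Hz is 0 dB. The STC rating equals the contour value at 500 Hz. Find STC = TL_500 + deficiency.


By ASTM E413, STC = value of the fitted reference contour at 500 Hz.
Contour value at 500 Hz = TL_500 + deficiency = 27 + 0 = 27
STC = 27


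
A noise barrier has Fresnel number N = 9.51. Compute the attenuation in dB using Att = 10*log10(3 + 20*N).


3 + 20*N = 3 + 20*9.51 = 193.2
Att = 10*log10(193.2) = 22.86 dB


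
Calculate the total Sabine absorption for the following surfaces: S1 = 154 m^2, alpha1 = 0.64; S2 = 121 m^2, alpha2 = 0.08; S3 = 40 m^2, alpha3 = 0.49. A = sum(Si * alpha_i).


154 * 0.64 = 98.56
121 * 0.08 = 9.68
40 * 0.49 = 19.6
A_total = 98.56 + 9.68 + 19.6 = 127.84 m^2


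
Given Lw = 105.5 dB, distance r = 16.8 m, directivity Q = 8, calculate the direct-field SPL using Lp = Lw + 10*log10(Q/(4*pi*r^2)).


4*pi*r^2 = 4*pi*16.8^2 = 3546.73 m^2
Q / (4*pi*r^2) = 8 / 3546.73 = 0.0022556
Lp = 105.5 + 10*log10(0.0022556) = 79.033 dB


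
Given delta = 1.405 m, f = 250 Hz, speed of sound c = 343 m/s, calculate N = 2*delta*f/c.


N = 2*delta*f/c = 2*delta/lambda, where lambda = c/f
lambda = 343 / 250 = 1.372 m
N = 2 * 1.405 / 1.372 = 2.0481


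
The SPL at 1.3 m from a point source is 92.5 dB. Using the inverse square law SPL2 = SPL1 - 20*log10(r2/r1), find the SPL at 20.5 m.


r2/r1 = 20.5/1.3 = 15.7692
Correction = 20*log10(15.7692) = 23.9562 dB
SPL2 = 92.5 - 23.9562 = 68.544 dB


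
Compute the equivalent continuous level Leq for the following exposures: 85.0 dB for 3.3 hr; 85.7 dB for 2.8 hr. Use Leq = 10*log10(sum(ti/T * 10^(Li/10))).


T_total = 3.3 + 2.8 = 6.1 hr
(3.3/6.1) * 10^(85.0/10) = 1.71074e+08
(2.8/6.1) * 10^(85.7/10) = 1.70541e+08
Sum = 1.71074e+08 + 1.70541e+08 = 3.41615e+08
Leq = 10*log10(3.41615e+08) = 85.335 dB


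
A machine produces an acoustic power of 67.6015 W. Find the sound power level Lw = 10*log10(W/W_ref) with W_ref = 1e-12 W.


W / W_ref = 67.6015 / 1e-12 = 6.76015e+13
Lw = 10 * log10(6.76015e+13) = 138.3 dB
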